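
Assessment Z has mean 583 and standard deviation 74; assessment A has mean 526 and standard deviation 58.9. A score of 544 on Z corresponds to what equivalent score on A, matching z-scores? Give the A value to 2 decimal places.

z = (544 − 583)/74 ≈ -0.527.
A = 526 + z·58.9 = 526 + (544 − 583)·58.9/74 ≈ 494.96.

A = 494.96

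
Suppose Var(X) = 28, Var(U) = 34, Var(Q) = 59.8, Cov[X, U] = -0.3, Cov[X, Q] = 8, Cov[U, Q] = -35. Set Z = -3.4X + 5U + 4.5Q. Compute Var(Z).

Var(Z) = a²·Var(X) + b²·Var(U) + c²·Var(Q) + 2ab·Cov[X, U] + 2ac·Cov[X, Q] + 2bc·Cov[U, Q], with a = -3.4, b = 5, c = 4.5.
= 323.68 + 850 + 1210.95 + 10.2 + (-244.8) + (-1575)
= 575.03.

Var(Z) = 575.03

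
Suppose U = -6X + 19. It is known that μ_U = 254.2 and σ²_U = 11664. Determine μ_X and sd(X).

From U = -6X + 19: μ_U = a·μ_X + b, so μ_X = (μ_U − b)/a = (254.2 − 19)/(-6) = -39.2.
sd(U) = √11664 = 108.
sd(U) = |a|·sd(X), so sd(X) = 108/|-6| = 18.

μ_X = -39.2, sd(X) = 18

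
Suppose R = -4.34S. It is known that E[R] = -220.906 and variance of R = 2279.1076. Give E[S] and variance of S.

From R = -4.34S: E[R] = a·E[S] + b, so E[S] = (E[R] − b)/a = (-220.906 − 0)/(-4.34) = 50.9.
variance of R = a²·variance of S, so variance of S = 2279.1076/(-4.34)² = 121.

E[S] = 50.9, variance of S = 121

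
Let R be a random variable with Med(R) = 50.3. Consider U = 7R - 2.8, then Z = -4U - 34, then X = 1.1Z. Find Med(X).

Med(U) = 7·50.3 + (-2.8) = 349.3.
Med(Z) = (-4)·349.3 + (-34) = -1431.2.
Med(X) = 1.1·(-1431.2) = -1574.32.

Med(X) = -1574.32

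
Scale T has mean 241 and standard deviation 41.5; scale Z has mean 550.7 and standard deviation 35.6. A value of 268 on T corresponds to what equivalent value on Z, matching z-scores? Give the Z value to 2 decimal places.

Z = 573.86

z = (268 − 241)/41.5 ≈ 0.6506.
Z = 550.7 + z·35.6 = 550.7 + (268 − 241)·35.6/41.5 ≈ 573.86.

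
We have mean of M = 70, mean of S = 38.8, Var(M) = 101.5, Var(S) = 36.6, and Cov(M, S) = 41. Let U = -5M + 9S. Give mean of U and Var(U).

mean of U = -0.8, Var(U) = 1812.1

mean of U = (-5)·mean of M + 9·mean of S = (-5)·70 + 9·38.8 = -0.8.
Var(U) = a²·Var(M) + b²·Var(S) + 2ab·Cov(M, S) with a = -5, b = 9.
= (-5)²·101.5 + 9²·36.6 + 2·(-5)·9·41
= 2537.5 + 2964.6 + (-3690) = 1812.1.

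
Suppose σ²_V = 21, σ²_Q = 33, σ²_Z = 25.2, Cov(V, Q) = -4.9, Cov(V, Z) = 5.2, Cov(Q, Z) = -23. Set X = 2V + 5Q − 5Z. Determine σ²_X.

σ²_X = 2487

σ²_X = a²·σ²_V + b²·σ²_Q + c²·σ²_Z + 2ab·Cov(V, Q) + 2ac·Cov(V, Z) + 2bc·Cov(Q, Z), with a = 2, b = 5, c = -5.
= 84 + 825 + 630 + (-98) + (-104) + 1150
= 2487.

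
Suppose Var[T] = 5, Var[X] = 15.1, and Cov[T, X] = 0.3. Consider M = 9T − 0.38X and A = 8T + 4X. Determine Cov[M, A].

By bilinearity, Cov[M, A] = ac·Var[T] + bd·Var[X] + (ad+bc)·Cov[T, X], with a=9, b=-0.38, c=8, d=4.
ac·Var[T] = 9·8·5 = 360
bd·Var[X] = (-0.38)·4·15.1 = -22.952
(ad+bc)·Cov[T, X] = (32.96)·0.3 = 9.888
Cov[M, A] = 360 + (-22.952) + 9.888 = 346.936.

Cov[M, A] = 346.936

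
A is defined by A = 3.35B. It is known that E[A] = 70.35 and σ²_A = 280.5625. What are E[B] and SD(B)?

E[B] = 21, SD(B) = 5

From A = 3.35B: E[A] = a·E[B] + b, so E[B] = (E[A] − b)/a = (70.35 − 0)/3.35 = 21.
SD(A) = √280.5625 = 16.75.
SD(A) = |a|·SD(B), so SD(B) = 16.75/|3.35| = 5.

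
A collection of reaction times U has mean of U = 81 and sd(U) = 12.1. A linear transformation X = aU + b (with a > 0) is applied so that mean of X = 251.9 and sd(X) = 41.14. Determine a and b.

a = 3.4, b = -23.5

sd(X) = a·sd(U) (a > 0), so a = 41.14/12.1 = 3.4.
mean of X = a·mean of U + b, so b = 251.9 − 3.4·81 = -23.5.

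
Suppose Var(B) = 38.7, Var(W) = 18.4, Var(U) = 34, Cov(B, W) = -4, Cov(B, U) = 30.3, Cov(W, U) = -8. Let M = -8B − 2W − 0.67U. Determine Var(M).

Var(M) = a²·Var(B) + b²·Var(W) + c²·Var(U) + 2ab·Cov(B, W) + 2ac·Cov(B, U) + 2bc·Cov(W, U), with a = -8, b = -2, c = -0.67.
= 2476.8 + 73.6 + 15.2626 + (-128) + 324.816 + (-21.44)
= 2741.0386.

Var(M) = 2741.0386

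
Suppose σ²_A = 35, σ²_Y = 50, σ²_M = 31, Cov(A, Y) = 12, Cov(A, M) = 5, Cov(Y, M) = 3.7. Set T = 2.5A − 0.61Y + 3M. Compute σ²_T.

σ²_T = a²·σ²_A + b²·σ²_Y + c²·σ²_M + 2ab·Cov(A, Y) + 2ac·Cov(A, M) + 2bc·Cov(Y, M), with a = 2.5, b = -0.61, c = 3.
= 218.75 + 18.605 + 279 + (-36.6) + 75 + (-13.542)
= 541.213.

σ²_T = 541.213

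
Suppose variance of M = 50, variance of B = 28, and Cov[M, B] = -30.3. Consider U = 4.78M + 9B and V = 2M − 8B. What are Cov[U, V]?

Cov[U, V] = -924.728

By bilinearity, Cov[U, V] = ac·variance of M + bd·variance of B + (ad+bc)·Cov[M, B], with a=4.78, b=9, c=2, d=-8.
ac·variance of M = 4.78·2·50 = 478
bd·variance of B = 9·(-8)·28 = -2016
(ad+bc)·Cov[M, B] = (-20.24)·(-30.3) = 613.272
Cov[U, V] = 478 + (-2016) + 613.272 = -924.728.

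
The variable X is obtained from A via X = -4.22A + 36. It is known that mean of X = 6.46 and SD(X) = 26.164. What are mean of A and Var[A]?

From X = -4.22A + 36: mean of X = a·mean of A + b, so mean of A = (mean of X − b)/a = (6.46 − 36)/(-4.22) = 7.
Var[X] = 26.164² = 684.554896.
Var[X] = a²·Var[A], so Var[A] = 684.554896/(-4.22)² = 38.44.

mean of A = 7, Var[A] = 38.44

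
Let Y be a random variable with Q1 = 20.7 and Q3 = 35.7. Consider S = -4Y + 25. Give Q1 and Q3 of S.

a = -4 < 0 reverses order: Q1(S) comes from Q3(Y), Q3(S) from Q1(Y).
Q1(S) = (-4)·35.7 + 25 = -117.8; Q3(S) = (-4)·20.7 + 25 = -57.8.

Q1(S) = -117.8, Q3(S) = -57.8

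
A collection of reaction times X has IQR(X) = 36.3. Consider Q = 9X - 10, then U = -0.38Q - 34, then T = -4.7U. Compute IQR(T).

IQR(T) = 583.4862

IQR(Q) = |9|·36.3 = 326.7.
IQR(U) = |-0.38|·326.7 = 124.146.
IQR(T) = |-4.7|·124.146 = 583.4862.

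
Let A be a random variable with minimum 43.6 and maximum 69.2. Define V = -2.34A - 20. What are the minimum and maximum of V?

min(V) = -181.928, max(V) = -122.024

a = -2.34 < 0, so order reverses: min(V) = a·max(A)+b = (-2.34)·69.2 + (-20) = -181.928; max(V) = a·min(A)+b = (-2.34)·43.6 + (-20) = -122.024.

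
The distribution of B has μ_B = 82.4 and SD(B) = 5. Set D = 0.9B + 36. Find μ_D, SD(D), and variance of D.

D = 0.9B + 36 is linear with a = 0.9, b = 36.
μ_D = a·μ_B + b = 0.9·82.4 + 36 = 110.16.
SD(D) = |a|·SD(B) = |0.9|·5 = 4.5.
variance of B = 5² = 25.
variance of D = a²·variance of B = 0.9²·25 = 20.25 (the additive constant 36 does not affect variance).

μ_D = 110.16, SD(D) = 4.5, variance of D = 20.25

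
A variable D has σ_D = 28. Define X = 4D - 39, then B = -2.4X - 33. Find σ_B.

σ_X = |4|·28 = 112.
σ_B = |-2.4|·112 = 268.8.

σ_B = 268.8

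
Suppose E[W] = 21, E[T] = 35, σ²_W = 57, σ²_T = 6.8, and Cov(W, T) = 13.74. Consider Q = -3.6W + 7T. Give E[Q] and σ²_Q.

E[Q] = 169.4, σ²_Q = 379.424

E[Q] = (-3.6)·E[W] + 7·E[T] = (-3.6)·21 + 7·35 = 169.4.
σ²_Q = a²·σ²_W + b²·σ²_T + 2ab·Cov(W, T) with a = -3.6, b = 7.
= (-3.6)²·57 + 7²·6.8 + 2·(-3.6)·7·13.74
= 738.72 + 333.2 + (-692.496) = 379.424.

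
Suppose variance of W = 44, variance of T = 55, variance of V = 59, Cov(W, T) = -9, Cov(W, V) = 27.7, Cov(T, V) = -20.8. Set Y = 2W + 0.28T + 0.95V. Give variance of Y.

variance of Y = a²·variance of W + b²·variance of T + c²·variance of V + 2ab·Cov(W, T) + 2ac·Cov(W, V) + 2bc·Cov(T, V), with a = 2, b = 0.28, c = 0.95.
= 176 + 4.312 + 53.2475 + (-10.08) + 105.26 + (-11.0656)
= 317.6739.

variance of Y = 317.6739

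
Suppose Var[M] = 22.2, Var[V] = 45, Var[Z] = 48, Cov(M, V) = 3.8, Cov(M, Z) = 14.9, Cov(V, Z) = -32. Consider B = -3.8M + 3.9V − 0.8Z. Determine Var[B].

Var[B] = 1213.378

Var[B] = a²·Var[M] + b²·Var[V] + c²·Var[Z] + 2ab·Cov(M, V) + 2ac·Cov(M, Z) + 2bc·Cov(V, Z), with a = -3.8, b = 3.9, c = -0.8.
= 320.568 + 684.45 + 30.72 + (-112.632) + 90.592 + 199.68
= 1213.378.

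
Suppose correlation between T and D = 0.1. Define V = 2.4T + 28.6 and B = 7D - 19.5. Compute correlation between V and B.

correlation between V and B = 0.1

Linear rescalings preserve correlation up to sign; here the slopes 2.4 and 7 have the same sign, so correlation between V and B = correlation between T and D = 0.1.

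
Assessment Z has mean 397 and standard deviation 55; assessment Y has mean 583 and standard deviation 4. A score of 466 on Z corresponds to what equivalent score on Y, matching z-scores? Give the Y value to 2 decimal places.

Y = 588.02

z = (466 − 397)/55 ≈ 1.2545.
Y = 583 + z·4 = 583 + (466 − 397)·4/55 ≈ 588.02.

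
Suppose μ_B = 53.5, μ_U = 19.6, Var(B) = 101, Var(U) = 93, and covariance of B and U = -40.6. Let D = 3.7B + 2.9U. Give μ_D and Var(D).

μ_D = 3.7·μ_B + 2.9·μ_U = 3.7·53.5 + 2.9·19.6 = 254.79.
Var(D) = a²·Var(B) + b²·Var(U) + 2ab·covariance of B and U with a = 3.7, b = 2.9.
= 3.7²·101 + 2.9²·93 + 2·3.7·2.9·(-40.6)
= 1382.69 + 782.13 + (-871.276) = 1293.544.

μ_D = 254.79, Var(D) = 1293.544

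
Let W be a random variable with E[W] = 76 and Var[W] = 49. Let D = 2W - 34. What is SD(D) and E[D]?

D = 2W - 34 is linear with a = 2, b = -34.
SD(W) = √49 = 7.
SD(D) = |a|·SD(W) = |2|·7 = 14.
E[D] = a·E[W] + b = 2·76 + (-34) = 118.

SD(D) = 14, E[D] = 118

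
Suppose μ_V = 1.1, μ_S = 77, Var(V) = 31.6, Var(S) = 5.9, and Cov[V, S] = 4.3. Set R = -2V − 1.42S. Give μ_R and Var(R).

μ_R = -111.54, Var(R) = 162.72076

μ_R = (-2)·μ_V + (-1.42)·μ_S = (-2)·1.1 + (-1.42)·77 = -111.54.
Var(R) = a²·Var(V) + b²·Var(S) + 2ab·Cov[V, S] with a = -2, b = -1.42.
= (-2)²·31.6 + (-1.42)²·5.9 + 2·(-2)·(-1.42)·4.3
= 126.4 + 11.89676 + 24.424 = 162.72076.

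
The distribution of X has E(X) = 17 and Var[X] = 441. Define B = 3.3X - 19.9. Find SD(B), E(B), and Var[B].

SD(B) = 69.3, E(B) = 36.2, Var[B] = 4802.49

B = 3.3X - 19.9 is linear with a = 3.3, b = -19.9.
SD(X) = √441 = 21.
SD(B) = |a|·SD(X) = |3.3|·21 = 69.3.
E(B) = a·E(X) + b = 3.3·17 + (-19.9) = 36.2.
Var[B] = a²·Var[X] = 3.3²·441 = 4802.49 (the additive constant -19.9 does not affect variance).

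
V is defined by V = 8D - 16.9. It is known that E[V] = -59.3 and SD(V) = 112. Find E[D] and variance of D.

E[D] = -5.3, variance of D = 196

From V = 8D - 16.9: E[V] = a·E[D] + b, so E[D] = (E[V] − b)/a = (-59.3 − (-16.9))/8 = -5.3.
variance of V = 112² = 12544.
variance of V = a²·variance of D, so variance of D = 12544/8² = 196.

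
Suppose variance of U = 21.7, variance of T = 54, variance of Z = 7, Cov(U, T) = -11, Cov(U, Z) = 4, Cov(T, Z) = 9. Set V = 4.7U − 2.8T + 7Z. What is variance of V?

variance of V = a²·variance of U + b²·variance of T + c²·variance of Z + 2ab·Cov(U, T) + 2ac·Cov(U, Z) + 2bc·Cov(T, Z), with a = 4.7, b = -2.8, c = 7.
= 479.353 + 423.36 + 343 + 289.52 + 263.2 + (-352.8)
= 1445.633.

variance of V = 1445.633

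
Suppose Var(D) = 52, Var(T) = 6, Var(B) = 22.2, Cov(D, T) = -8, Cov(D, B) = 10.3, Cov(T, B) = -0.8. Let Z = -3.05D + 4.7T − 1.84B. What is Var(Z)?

Var(Z) = a²·Var(D) + b²·Var(T) + c²·Var(B) + 2ab·Cov(D, T) + 2ac·Cov(D, B) + 2bc·Cov(T, B), with a = -3.05, b = 4.7, c = -1.84.
= 483.73 + 132.54 + 75.16032 + 229.36 + 115.6072 + 13.8368
= 1050.23432.

Var(Z) = 1050.23432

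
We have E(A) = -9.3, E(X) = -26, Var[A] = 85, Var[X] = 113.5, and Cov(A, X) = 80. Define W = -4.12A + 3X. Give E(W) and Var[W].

E(W) = -39.684, Var[W] = 486.724

E(W) = (-4.12)·E(A) + 3·E(X) = (-4.12)·(-9.3) + 3·(-26) = -39.684.
Var[W] = a²·Var[A] + b²·Var[X] + 2ab·Cov(A, X) with a = -4.12, b = 3.
= (-4.12)²·85 + 3²·113.5 + 2·(-4.12)·3·80
= 1442.824 + 1021.5 + (-1977.6) = 486.724.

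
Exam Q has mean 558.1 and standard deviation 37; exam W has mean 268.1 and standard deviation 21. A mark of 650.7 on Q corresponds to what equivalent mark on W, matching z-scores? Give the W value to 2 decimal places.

W = 320.66

z = (650.7 − 558.1)/37 ≈ 2.5027.
W = 268.1 + z·21 = 268.1 + (650.7 − 558.1)·21/37 ≈ 320.66.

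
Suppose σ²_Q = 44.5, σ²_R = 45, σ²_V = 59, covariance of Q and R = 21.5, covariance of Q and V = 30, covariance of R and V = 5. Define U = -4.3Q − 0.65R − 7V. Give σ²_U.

σ²_U = a²·σ²_Q + b²·σ²_R + c²·σ²_V + 2ab·covariance of Q and R + 2ac·covariance of Q and V + 2bc·covariance of R and V, with a = -4.3, b = -0.65, c = -7.
= 822.805 + 19.0125 + 2891 + 120.185 + 1806 + 45.5
= 5704.5025.

σ²_U = 5704.5025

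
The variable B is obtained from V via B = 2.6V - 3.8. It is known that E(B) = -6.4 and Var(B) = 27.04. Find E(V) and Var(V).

E(V) = -1, Var(V) = 4

From B = 2.6V - 3.8: E(B) = a·E(V) + b, so E(V) = (E(B) − b)/a = (-6.4 − (-3.8))/2.6 = -1.
Var(B) = a²·Var(V), so Var(V) = 27.04/2.6² = 4.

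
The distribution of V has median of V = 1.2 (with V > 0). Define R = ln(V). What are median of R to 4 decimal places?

ln(V) is monotone on this domain, so median of R = ln(1.2) ≈ 0.1823.

median of R = 0.1823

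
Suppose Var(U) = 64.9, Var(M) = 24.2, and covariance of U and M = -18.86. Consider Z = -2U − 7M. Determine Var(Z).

Var(Z) = 917.32

Var(Z) = a²·Var(U) + b²·Var(M) + 2ab·covariance of U and M with a = -2, b = -7.
= (-2)²·64.9 + (-7)²·24.2 + 2·(-2)·(-7)·(-18.86)
= 259.6 + 1185.8 + (-528.08) = 917.32.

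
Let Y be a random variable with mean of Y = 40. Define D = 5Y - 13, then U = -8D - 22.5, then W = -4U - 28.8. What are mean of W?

mean of W = 6045.2

mean of D = 5·40 + (-13) = 187.
mean of U = (-8)·187 + (-22.5) = -1518.5.
mean of W = (-4)·(-1518.5) + (-28.8) = 6045.2.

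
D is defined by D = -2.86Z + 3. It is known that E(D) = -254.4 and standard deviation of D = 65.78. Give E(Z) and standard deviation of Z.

E(Z) = 90, standard deviation of Z = 23

From D = -2.86Z + 3: E(D) = a·E(Z) + b, so E(Z) = (E(D) − b)/a = (-254.4 − 3)/(-2.86) = 90.
standard deviation of D = |a|·standard deviation of Z, so standard deviation of Z = 65.78/|-2.86| = 23.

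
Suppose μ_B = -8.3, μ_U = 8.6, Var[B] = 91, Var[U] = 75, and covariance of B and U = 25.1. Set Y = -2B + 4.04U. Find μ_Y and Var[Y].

μ_Y = (-2)·μ_B + 4.04·μ_U = (-2)·(-8.3) + 4.04·8.6 = 51.344.
Var[Y] = a²·Var[B] + b²·Var[U] + 2ab·covariance of B and U with a = -2, b = 4.04.
= (-2)²·91 + 4.04²·75 + 2·(-2)·4.04·25.1
= 364 + 1224.12 + (-405.616) = 1182.504.

μ_Y = 51.344, Var[Y] = 1182.504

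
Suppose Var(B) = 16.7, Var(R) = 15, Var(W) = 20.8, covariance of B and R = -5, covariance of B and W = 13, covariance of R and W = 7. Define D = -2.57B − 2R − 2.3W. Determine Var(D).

Var(D) = a²·Var(B) + b²·Var(R) + c²·Var(W) + 2ab·covariance of B and R + 2ac·covariance of B and W + 2bc·covariance of R and W, with a = -2.57, b = -2, c = -2.3.
= 110.30183 + 60 + 110.032 + (-51.4) + 153.686 + 64.4
= 447.01983.

Var(D) = 447.01983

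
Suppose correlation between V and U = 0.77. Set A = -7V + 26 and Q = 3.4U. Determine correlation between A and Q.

Linear rescalings preserve |correlation|; the slopes -7 and 3.4 have opposite signs, so the correlation flips sign: correlation between A and Q = −correlation between V and U = -0.77.

correlation between A and Q = -0.77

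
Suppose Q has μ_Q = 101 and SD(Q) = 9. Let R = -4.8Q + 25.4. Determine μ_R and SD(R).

R = -4.8Q + 25.4 is linear with a = -4.8, b = 25.4.
μ_R = a·μ_Q + b = (-4.8)·101 + 25.4 = -459.4.
SD(R) = |a|·SD(Q) = |-4.8|·9 = 43.2.

μ_R = -459.4, SD(R) = 43.2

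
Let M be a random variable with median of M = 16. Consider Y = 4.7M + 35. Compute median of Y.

median of Y = 110.2

A linear map preserves order up to sign, so median of Y = a·median of M + b = 4.7·16 + 35 = 110.2.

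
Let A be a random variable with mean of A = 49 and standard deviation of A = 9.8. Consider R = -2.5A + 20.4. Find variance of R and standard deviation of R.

R = -2.5A + 20.4 is linear with a = -2.5, b = 20.4.
variance of A = 9.8² = 96.04.
variance of R = a²·variance of A = (-2.5)²·96.04 = 600.25 (the additive constant 20.4 does not affect variance).
standard deviation of R = |a|·standard deviation of A = |-2.5|·9.8 = 24.5.

variance of R = 600.25, standard deviation of R = 24.5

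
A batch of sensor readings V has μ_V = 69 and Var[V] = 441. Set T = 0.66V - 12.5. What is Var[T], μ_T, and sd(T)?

Var[T] = 192.0996, μ_T = 33.04, sd(T) = 13.86

T = 0.66V - 12.5 is linear with a = 0.66, b = -12.5.
Var[T] = a²·Var[V] = 0.66²·441 = 192.0996 (the additive constant -12.5 does not affect variance).
μ_T = a·μ_V + b = 0.66·69 + (-12.5) = 33.04.
sd(V) = √441 = 21.
sd(T) = |a|·sd(V) = |0.66|·21 = 13.86.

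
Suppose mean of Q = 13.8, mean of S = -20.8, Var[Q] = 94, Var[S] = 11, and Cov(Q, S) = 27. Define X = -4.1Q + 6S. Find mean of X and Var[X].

mean of X = (-4.1)·mean of Q + 6·mean of S = (-4.1)·13.8 + 6·(-20.8) = -181.38.
Var[X] = a²·Var[Q] + b²·Var[S] + 2ab·Cov(Q, S) with a = -4.1, b = 6.
= (-4.1)²·94 + 6²·11 + 2·(-4.1)·6·27
= 1580.14 + 396 + (-1328.4) = 647.74.

mean of X = -181.38, Var[X] = 647.74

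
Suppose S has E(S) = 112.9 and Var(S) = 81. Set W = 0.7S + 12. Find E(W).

E(W) = 91.03

W = 0.7S + 12 is linear with a = 0.7, b = 12.
E(W) = a·E(S) + b = 0.7·112.9 + 12 = 91.03.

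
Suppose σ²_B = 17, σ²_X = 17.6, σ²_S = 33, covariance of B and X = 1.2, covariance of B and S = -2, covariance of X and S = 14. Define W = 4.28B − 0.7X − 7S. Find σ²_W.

σ²_W = a²·σ²_B + b²·σ²_X + c²·σ²_S + 2ab·covariance of B and X + 2ac·covariance of B and S + 2bc·covariance of X and S, with a = 4.28, b = -0.7, c = -7.
= 311.4128 + 8.624 + 1617 + (-7.1904) + 119.84 + 137.2
= 2186.8864.

σ²_W = 2186.8864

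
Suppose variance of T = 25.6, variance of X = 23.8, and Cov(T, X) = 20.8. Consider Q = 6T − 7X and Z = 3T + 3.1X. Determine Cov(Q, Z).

By bilinearity, Cov(Q, Z) = ac·variance of T + bd·variance of X + (ad+bc)·Cov(T, X), with a=6, b=-7, c=3, d=3.1.
ac·variance of T = 6·3·25.6 = 460.8
bd·variance of X = (-7)·3.1·23.8 = -516.46
(ad+bc)·Cov(T, X) = (-2.4)·20.8 = -49.92
Cov(Q, Z) = 460.8 + (-516.46) + (-49.92) = -105.58.

Cov(Q, Z) = -105.58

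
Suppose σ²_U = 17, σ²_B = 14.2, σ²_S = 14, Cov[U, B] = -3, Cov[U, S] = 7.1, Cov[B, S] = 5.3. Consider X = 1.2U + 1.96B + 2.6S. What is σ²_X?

σ²_X = 257.88032

σ²_X = a²·σ²_U + b²·σ²_B + c²·σ²_S + 2ab·Cov[U, B] + 2ac·Cov[U, S] + 2bc·Cov[B, S], with a = 1.2, b = 1.96, c = 2.6.
= 24.48 + 54.55072 + 94.64 + (-14.112) + 44.304 + 54.0176
= 257.88032.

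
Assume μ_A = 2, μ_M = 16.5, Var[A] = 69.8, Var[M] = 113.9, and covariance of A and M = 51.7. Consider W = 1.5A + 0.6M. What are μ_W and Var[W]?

μ_W = 12.9, Var[W] = 291.114

μ_W = 1.5·μ_A + 0.6·μ_M = 1.5·2 + 0.6·16.5 = 12.9.
Var[W] = a²·Var[A] + b²·Var[M] + 2ab·covariance of A and M with a = 1.5, b = 0.6.
= 1.5²·69.8 + 0.6²·113.9 + 2·1.5·0.6·51.7
= 157.05 + 41.004 + 93.06 = 291.114.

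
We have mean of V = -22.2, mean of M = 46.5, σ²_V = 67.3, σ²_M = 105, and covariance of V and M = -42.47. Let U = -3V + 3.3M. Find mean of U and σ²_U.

mean of U = 220.05, σ²_U = 2590.056

mean of U = (-3)·mean of V + 3.3·mean of M = (-3)·(-22.2) + 3.3·46.5 = 220.05.
σ²_U = a²·σ²_V + b²·σ²_M + 2ab·covariance of V and M with a = -3, b = 3.3.
= (-3)²·67.3 + 3.3²·105 + 2·(-3)·3.3·(-42.47)
= 605.7 + 1143.45 + 840.906 = 2590.056.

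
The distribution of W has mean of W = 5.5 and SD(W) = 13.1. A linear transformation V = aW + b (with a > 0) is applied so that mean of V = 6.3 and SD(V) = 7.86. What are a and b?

SD(V) = a·SD(W) (a > 0), so a = 7.86/13.1 = 0.6.
mean of V = a·mean of W + b, so b = 6.3 − 0.6·5.5 = 3.

a = 0.6, b = 3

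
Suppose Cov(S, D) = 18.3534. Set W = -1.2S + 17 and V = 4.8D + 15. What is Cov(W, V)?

Cov(W, V) = -105.715584

Cov(W, V) = a·c·Cov(S, D) = (-1.2)·4.8·18.3534 = -105.715584. Additive constants drop out.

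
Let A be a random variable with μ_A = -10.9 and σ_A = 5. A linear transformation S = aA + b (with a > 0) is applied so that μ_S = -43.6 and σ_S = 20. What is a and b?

a = 4, b = 0

σ_S = a·σ_A (a > 0), so a = 20/5 = 4.
μ_S = a·μ_A + b, so b = -43.6 − 4·(-10.9) = 0.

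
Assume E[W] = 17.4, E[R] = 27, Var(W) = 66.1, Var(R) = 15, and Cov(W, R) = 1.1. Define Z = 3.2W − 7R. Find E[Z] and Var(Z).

E[Z] = 3.2·E[W] + (-7)·E[R] = 3.2·17.4 + (-7)·27 = -133.32.
Var(Z) = a²·Var(W) + b²·Var(R) + 2ab·Cov(W, R) with a = 3.2, b = -7.
= 3.2²·66.1 + (-7)²·15 + 2·3.2·(-7)·1.1
= 676.864 + 735 + (-49.28) = 1362.584.

E[Z] = -133.32, Var(Z) = 1362.584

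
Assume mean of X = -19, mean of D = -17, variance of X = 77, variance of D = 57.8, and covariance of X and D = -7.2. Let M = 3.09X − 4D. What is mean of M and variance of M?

mean of M = 9.29, variance of M = 1837.9877

mean of M = 3.09·mean of X + (-4)·mean of D = 3.09·(-19) + (-4)·(-17) = 9.29.
variance of M = a²·variance of X + b²·variance of D + 2ab·covariance of X and D with a = 3.09, b = -4.
= 3.09²·77 + (-4)²·57.8 + 2·3.09·(-4)·(-7.2)
= 735.2037 + 924.8 + 177.984 = 1837.9877.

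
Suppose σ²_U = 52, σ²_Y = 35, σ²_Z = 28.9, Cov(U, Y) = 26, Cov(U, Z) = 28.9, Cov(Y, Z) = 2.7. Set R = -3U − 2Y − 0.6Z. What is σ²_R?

σ²_R = 1040.924

σ²_R = a²·σ²_U + b²·σ²_Y + c²·σ²_Z + 2ab·Cov(U, Y) + 2ac·Cov(U, Z) + 2bc·Cov(Y, Z), with a = -3, b = -2, c = -0.6.
= 468 + 140 + 10.404 + 312 + 104.04 + 6.48
= 1040.924.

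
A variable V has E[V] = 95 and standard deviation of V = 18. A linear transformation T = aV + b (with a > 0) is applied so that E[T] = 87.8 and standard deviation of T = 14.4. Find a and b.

a = 0.8, b = 11.8

standard deviation of T = a·standard deviation of V (a > 0), so a = 14.4/18 = 0.8.
E[T] = a·E[V] + b, so b = 87.8 − 0.8·95 = 11.8.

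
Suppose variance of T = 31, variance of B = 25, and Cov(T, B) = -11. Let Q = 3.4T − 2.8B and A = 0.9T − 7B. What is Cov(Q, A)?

By bilinearity, Cov(Q, A) = ac·variance of T + bd·variance of B + (ad+bc)·Cov(T, B), with a=3.4, b=-2.8, c=0.9, d=-7.
ac·variance of T = 3.4·0.9·31 = 94.86
bd·variance of B = (-2.8)·(-7)·25 = 490
(ad+bc)·Cov(T, B) = (-26.32)·(-11) = 289.52
Cov(Q, A) = 94.86 + 490 + 289.52 = 874.38.

Cov(Q, A) = 874.38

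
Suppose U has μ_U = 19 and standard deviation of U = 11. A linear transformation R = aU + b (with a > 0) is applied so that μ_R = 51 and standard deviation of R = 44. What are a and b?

standard deviation of R = a·standard deviation of U (a > 0), so a = 44/11 = 4.
μ_R = a·μ_U + b, so b = 51 − 4·19 = -25.

a = 4, b = -25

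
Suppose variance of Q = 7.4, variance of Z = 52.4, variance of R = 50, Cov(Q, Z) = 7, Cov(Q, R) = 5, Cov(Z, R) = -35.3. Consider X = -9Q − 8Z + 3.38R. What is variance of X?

variance of X = a²·variance of Q + b²·variance of Z + c²·variance of R + 2ab·Cov(Q, Z) + 2ac·Cov(Q, R) + 2bc·Cov(Z, R), with a = -9, b = -8, c = 3.38.
= 599.4 + 3353.6 + 571.22 + 1008 + (-304.2) + 1909.024
= 7137.044.

variance of X = 7137.044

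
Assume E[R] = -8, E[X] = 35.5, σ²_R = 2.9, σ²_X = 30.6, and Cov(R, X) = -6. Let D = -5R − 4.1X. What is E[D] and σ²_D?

E[D] = -105.55, σ²_D = 340.886

E[D] = (-5)·E[R] + (-4.1)·E[X] = (-5)·(-8) + (-4.1)·35.5 = -105.55.
σ²_D = a²·σ²_R + b²·σ²_X + 2ab·Cov(R, X) with a = -5, b = -4.1.
= (-5)²·2.9 + (-4.1)²·30.6 + 2·(-5)·(-4.1)·(-6)
= 72.5 + 514.386 + (-246) = 340.886.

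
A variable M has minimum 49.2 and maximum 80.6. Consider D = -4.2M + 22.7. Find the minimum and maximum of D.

min(D) = -315.82, max(D) = -183.94

a = -4.2 < 0, so order reverses: min(D) = a·max(M)+b = (-4.2)·80.6 + 22.7 = -315.82; max(D) = a·min(M)+b = (-4.2)·49.2 + 22.7 = -183.94.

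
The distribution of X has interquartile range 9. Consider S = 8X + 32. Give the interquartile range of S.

IQR(S) = 72

Under S = aX + b, IQR(S) = |a|·IQR(X) = |8|·9 = 72 (shifts cancel; spread scales by |a|).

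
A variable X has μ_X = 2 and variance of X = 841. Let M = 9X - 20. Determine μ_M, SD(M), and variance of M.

μ_M = -2, SD(M) = 261, variance of M = 68121

M = 9X - 20 is linear with a = 9, b = -20.
μ_M = a·μ_X + b = 9·2 + (-20) = -2.
SD(X) = √841 = 29.
SD(M) = |a|·SD(X) = |9|·29 = 261.
variance of M = a²·variance of X = 9²·841 = 68121 (the additive constant -20 does not affect variance).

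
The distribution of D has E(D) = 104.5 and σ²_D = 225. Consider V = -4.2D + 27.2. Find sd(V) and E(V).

V = -4.2D + 27.2 is linear with a = -4.2, b = 27.2.
sd(D) = √225 = 15.
sd(V) = |a|·sd(D) = |-4.2|·15 = 63.
E(V) = a·E(D) + b = (-4.2)·104.5 + 27.2 = -411.7.

sd(V) = 63, E(V) = -411.7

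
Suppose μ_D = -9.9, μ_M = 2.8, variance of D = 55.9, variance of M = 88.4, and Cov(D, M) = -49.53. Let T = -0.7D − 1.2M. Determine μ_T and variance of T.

μ_T = (-0.7)·μ_D + (-1.2)·μ_M = (-0.7)·(-9.9) + (-1.2)·2.8 = 3.57.
variance of T = a²·variance of D + b²·variance of M + 2ab·Cov(D, M) with a = -0.7, b = -1.2.
= (-0.7)²·55.9 + (-1.2)²·88.4 + 2·(-0.7)·(-1.2)·(-49.53)
= 27.391 + 127.296 + (-83.2104) = 71.4766.

μ_T = 3.57, variance of T = 71.4766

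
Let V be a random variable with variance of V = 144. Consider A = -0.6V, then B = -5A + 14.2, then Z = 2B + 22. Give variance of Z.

variance of Z = 5184

variance of A = (-0.6)²·144 = 51.84.
variance of B = (-5)²·51.84 = 1296.
variance of Z = 2²·1296 = 5184.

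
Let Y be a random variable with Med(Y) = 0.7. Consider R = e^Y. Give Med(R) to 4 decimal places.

Med(R) = 2.0138

e^Y is monotone on this domain, so Med(R) = exp(0.7) ≈ 2.0138.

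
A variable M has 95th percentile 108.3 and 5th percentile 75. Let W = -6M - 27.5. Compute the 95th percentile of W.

Since a = -6 < 0 the transformation is decreasing, reversing order: the 95th percentile of W corresponds to the 5th percentile of M.
So P_{95}(W) = a·P_{5}(M) + b = (-6)·75 + (-27.5) = -477.5.

95th percentile of W = -477.5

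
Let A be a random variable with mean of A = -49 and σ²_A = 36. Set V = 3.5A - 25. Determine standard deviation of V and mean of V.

standard deviation of V = 21, mean of V = -196.5

V = 3.5A - 25 is linear with a = 3.5, b = -25.
standard deviation of A = √36 = 6.
standard deviation of V = |a|·standard deviation of A = |3.5|·6 = 21.
mean of V = a·mean of A + b = 3.5·(-49) + (-25) = -196.5.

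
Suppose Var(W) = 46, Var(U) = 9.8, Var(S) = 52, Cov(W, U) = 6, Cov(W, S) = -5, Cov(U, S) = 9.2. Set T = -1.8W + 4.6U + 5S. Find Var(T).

Var(T) = a²·Var(W) + b²·Var(U) + c²·Var(S) + 2ab·Cov(W, U) + 2ac·Cov(W, S) + 2bc·Cov(U, S), with a = -1.8, b = 4.6, c = 5.
= 149.04 + 207.368 + 1300 + (-99.36) + 90 + 423.2
= 2070.248.

Var(T) = 2070.248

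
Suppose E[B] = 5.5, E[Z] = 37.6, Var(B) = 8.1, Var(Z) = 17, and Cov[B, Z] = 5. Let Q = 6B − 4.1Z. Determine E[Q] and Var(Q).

E[Q] = -121.16, Var(Q) = 331.37

E[Q] = 6·E[B] + (-4.1)·E[Z] = 6·5.5 + (-4.1)·37.6 = -121.16.
Var(Q) = a²·Var(B) + b²·Var(Z) + 2ab·Cov[B, Z] with a = 6, b = -4.1.
= 6²·8.1 + (-4.1)²·17 + 2·6·(-4.1)·5
= 291.6 + 285.77 + (-246) = 331.37.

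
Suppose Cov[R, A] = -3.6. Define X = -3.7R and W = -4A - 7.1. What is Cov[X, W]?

Cov[X, W] = a·c·Cov[R, A] = (-3.7)·(-4)·(-3.6) = -53.28. Additive constants drop out.

Cov[X, W] = -53.28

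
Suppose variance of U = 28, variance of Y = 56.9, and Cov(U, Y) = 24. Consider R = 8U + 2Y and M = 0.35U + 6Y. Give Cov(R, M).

By bilinearity, Cov(R, M) = ac·variance of U + bd·variance of Y + (ad+bc)·Cov(U, Y), with a=8, b=2, c=0.35, d=6.
ac·variance of U = 8·0.35·28 = 78.4
bd·variance of Y = 2·6·56.9 = 682.8
(ad+bc)·Cov(U, Y) = (48.7)·24 = 1168.8
Cov(R, M) = 78.4 + 682.8 + 1168.8 = 1930.

Cov(R, M) = 1930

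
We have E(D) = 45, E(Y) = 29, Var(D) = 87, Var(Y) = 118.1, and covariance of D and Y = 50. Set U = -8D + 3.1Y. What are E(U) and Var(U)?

E(U) = (-8)·E(D) + 3.1·E(Y) = (-8)·45 + 3.1·29 = -270.1.
Var(U) = a²·Var(D) + b²·Var(Y) + 2ab·covariance of D and Y with a = -8, b = 3.1.
= (-8)²·87 + 3.1²·118.1 + 2·(-8)·3.1·50
= 5568 + 1134.941 + (-2480) = 4222.941.

E(U) = -270.1, Var(U) = 4222.941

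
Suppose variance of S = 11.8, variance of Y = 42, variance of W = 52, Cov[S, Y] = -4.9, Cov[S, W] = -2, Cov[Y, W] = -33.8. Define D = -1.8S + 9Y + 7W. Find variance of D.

variance of D = 1938.592

variance of D = a²·variance of S + b²·variance of Y + c²·variance of W + 2ab·Cov[S, Y] + 2ac·Cov[S, W] + 2bc·Cov[Y, W], with a = -1.8, b = 9, c = 7.
= 38.232 + 3402 + 2548 + 158.76 + 50.4 + (-4258.8)
= 1938.592.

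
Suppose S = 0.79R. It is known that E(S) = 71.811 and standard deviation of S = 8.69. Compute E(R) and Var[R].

From S = 0.79R: E(S) = a·E(R) + b, so E(R) = (E(S) − b)/a = (71.811 − 0)/0.79 = 90.9.
Var[S] = 8.69² = 75.5161.
Var[S] = a²·Var[R], so Var[R] = 75.5161/0.79² = 121.

E(R) = 90.9, Var[R] = 121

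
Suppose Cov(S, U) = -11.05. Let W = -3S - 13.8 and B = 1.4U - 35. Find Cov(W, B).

Cov(W, B) = 46.41

Cov(W, B) = a·c·Cov(S, U) = (-3)·1.4·(-11.05) = 46.41. Additive constants drop out.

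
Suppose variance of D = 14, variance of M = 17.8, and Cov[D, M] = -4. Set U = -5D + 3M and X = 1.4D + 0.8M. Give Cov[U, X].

By bilinearity, Cov[U, X] = ac·variance of D + bd·variance of M + (ad+bc)·Cov[D, M], with a=-5, b=3, c=1.4, d=0.8.
ac·variance of D = (-5)·1.4·14 = -98
bd·variance of M = 3·0.8·17.8 = 42.72
(ad+bc)·Cov[D, M] = (0.2)·(-4) = -0.8
Cov[U, X] = -98 + 42.72 + (-0.8) = -56.08.

Cov[U, X] = -56.08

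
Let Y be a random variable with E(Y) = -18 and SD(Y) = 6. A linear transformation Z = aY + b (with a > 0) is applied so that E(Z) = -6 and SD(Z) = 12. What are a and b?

a = 2, b = 30

SD(Z) = a·SD(Y) (a > 0), so a = 12/6 = 2.
E(Z) = a·E(Y) + b, so b = -6 − 2·(-18) = 30.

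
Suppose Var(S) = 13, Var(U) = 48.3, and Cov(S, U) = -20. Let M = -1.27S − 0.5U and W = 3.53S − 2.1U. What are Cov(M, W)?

Cov(M, W) = -25.6053

By bilinearity, Cov(M, W) = ac·Var(S) + bd·Var(U) + (ad+bc)·Cov(S, U), with a=-1.27, b=-0.5, c=3.53, d=-2.1.
ac·Var(S) = (-1.27)·3.53·13 = -58.2803
bd·Var(U) = (-0.5)·(-2.1)·48.3 = 50.715
(ad+bc)·Cov(S, U) = (0.902)·(-20) = -18.04
Cov(M, W) = -58.2803 + 50.715 + (-18.04) = -25.6053.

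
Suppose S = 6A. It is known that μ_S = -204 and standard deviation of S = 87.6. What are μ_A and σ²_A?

From S = 6A: μ_S = a·μ_A + b, so μ_A = (μ_S − b)/a = (-204 − 0)/6 = -34.
σ²_S = 87.6² = 7673.76.
σ²_S = a²·σ²_A, so σ²_A = 7673.76/6² = 213.16.

μ_A = -34, σ²_A = 213.16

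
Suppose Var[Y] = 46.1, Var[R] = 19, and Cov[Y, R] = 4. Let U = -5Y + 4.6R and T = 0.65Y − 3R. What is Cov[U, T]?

By bilinearity, Cov[U, T] = ac·Var[Y] + bd·Var[R] + (ad+bc)·Cov[Y, R], with a=-5, b=4.6, c=0.65, d=-3.
ac·Var[Y] = (-5)·0.65·46.1 = -149.825
bd·Var[R] = 4.6·(-3)·19 = -262.2
(ad+bc)·Cov[Y, R] = (17.99)·4 = 71.96
Cov[U, T] = -149.825 + (-262.2) + 71.96 = -340.065.

Cov[U, T] = -340.065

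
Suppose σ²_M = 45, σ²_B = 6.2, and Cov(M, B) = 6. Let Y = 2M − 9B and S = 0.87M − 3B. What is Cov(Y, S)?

Cov(Y, S) = 162.72

By bilinearity, Cov(Y, S) = ac·σ²_M + bd·σ²_B + (ad+bc)·Cov(M, B), with a=2, b=-9, c=0.87, d=-3.
ac·σ²_M = 2·0.87·45 = 78.3
bd·σ²_B = (-9)·(-3)·6.2 = 167.4
(ad+bc)·Cov(M, B) = (-13.83)·6 = -82.98
Cov(Y, S) = 78.3 + 167.4 + (-82.98) = 162.72.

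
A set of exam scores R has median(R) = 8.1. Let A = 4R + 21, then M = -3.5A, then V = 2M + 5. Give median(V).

median(V) = -368.8

median(A) = 4·8.1 + 21 = 53.4.
median(M) = (-3.5)·53.4 = -186.9.
median(V) = 2·(-186.9) + 5 = -368.8.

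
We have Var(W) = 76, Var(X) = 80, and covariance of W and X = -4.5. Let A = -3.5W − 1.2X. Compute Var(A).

Var(A) = 1008.4

Var(A) = a²·Var(W) + b²·Var(X) + 2ab·covariance of W and X with a = -3.5, b = -1.2.
= (-3.5)²·76 + (-1.2)²·80 + 2·(-3.5)·(-1.2)·(-4.5)
= 931 + 115.2 + (-37.8) = 1008.4.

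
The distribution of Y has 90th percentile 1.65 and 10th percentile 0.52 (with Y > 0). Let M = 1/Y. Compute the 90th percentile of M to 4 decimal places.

1/Y is decreasing on Y > 0, so percentile order reverses: P_{90}(M) uses P_{10}(Y) = 0.52.
P_{90}(M) = 1/0.52 ≈ 1.9231.

90th percentile of M = 1.9231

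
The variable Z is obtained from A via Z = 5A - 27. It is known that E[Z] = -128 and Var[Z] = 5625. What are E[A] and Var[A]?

From Z = 5A - 27: E[Z] = a·E[A] + b, so E[A] = (E[Z] − b)/a = (-128 − (-27))/5 = -20.2.
Var[Z] = a²·Var[A], so Var[A] = 5625/5² = 225.

E[A] = -20.2, Var[A] = 225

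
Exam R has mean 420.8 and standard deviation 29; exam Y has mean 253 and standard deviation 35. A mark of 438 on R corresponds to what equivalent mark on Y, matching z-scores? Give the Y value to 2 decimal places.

Y = 273.76

z = (438 − 420.8)/29 ≈ 0.5931.
Y = 253 + z·35 = 253 + (438 − 420.8)·35/29 ≈ 273.76.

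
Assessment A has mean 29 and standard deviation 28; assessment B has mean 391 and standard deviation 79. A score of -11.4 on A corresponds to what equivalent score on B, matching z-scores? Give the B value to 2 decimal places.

B = 277.01

z = (-11.4 − 29)/28 ≈ -1.4429.
B = 391 + z·79 = 391 + (-11.4 − 29)·79/28 ≈ 277.01.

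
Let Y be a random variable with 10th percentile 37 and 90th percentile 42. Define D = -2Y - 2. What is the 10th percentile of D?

10th percentile of D = -86

Since a = -2 < 0 the transformation is decreasing, reversing order: the 10th percentile of D corresponds to the 90th percentile of Y.
So P_{10}(D) = a·P_{90}(Y) + b = (-2)·42 + (-2) = -86.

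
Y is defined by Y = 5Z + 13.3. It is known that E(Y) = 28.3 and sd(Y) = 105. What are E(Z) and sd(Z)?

E(Z) = 3, sd(Z) = 21

From Y = 5Z + 13.3: E(Y) = a·E(Z) + b, so E(Z) = (E(Y) − b)/a = (28.3 − 13.3)/5 = 3.
sd(Y) = |a|·sd(Z), so sd(Z) = 105/|5| = 21.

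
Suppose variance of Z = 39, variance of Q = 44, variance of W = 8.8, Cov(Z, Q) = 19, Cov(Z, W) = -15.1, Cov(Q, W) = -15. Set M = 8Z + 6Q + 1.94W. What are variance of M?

variance of M = a²·variance of Z + b²·variance of Q + c²·variance of W + 2ab·Cov(Z, Q) + 2ac·Cov(Z, W) + 2bc·Cov(Q, W), with a = 8, b = 6, c = 1.94.
= 2496 + 1584 + 33.11968 + 1824 + (-468.704) + (-349.2)
= 5119.21568.

variance of M = 5119.21568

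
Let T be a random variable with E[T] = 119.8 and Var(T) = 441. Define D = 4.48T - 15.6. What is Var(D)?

Var(D) = 8851.0464

D = 4.48T - 15.6 is linear with a = 4.48, b = -15.6.
Var(D) = a²·Var(T) = 4.48²·441 = 8851.0464 (the additive constant -15.6 does not affect variance).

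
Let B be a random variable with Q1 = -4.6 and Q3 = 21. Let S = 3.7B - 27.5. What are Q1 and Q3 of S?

Q1(S) = -44.52, Q3(S) = 50.2

a = 3.7 > 0: Q1(S) = a·Q1(B)+b = -44.52, Q3(S) = a·Q3(B)+b = 50.2.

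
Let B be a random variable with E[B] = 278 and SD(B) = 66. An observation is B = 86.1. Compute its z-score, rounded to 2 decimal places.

z = -2.91

z = (B − E[B]) / SD(B) = (86.1 − 278) / 66 ≈ -2.91.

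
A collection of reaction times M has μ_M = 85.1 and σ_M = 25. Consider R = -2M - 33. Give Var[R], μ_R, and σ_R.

R = -2M - 33 is linear with a = -2, b = -33.
Var[M] = 25² = 625.
Var[R] = a²·Var[M] = (-2)²·625 = 2500 (the additive constant -33 does not affect variance).
μ_R = a·μ_M + b = (-2)·85.1 + (-33) = -203.2.
σ_R = |a|·σ_M = |-2|·25 = 50.

Var[R] = 2500, μ_R = -203.2, σ_R = 50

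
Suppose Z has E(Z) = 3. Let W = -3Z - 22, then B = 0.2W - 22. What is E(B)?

E(W) = (-3)·3 + (-22) = -31.
E(B) = 0.2·(-31) + (-22) = -28.2.

E(B) = -28.2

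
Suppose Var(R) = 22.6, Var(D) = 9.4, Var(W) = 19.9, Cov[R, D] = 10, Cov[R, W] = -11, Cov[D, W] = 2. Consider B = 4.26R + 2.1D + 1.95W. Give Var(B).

Var(B) = a²·Var(R) + b²·Var(D) + c²·Var(W) + 2ab·Cov[R, D] + 2ac·Cov[R, W] + 2bc·Cov[D, W], with a = 4.26, b = 2.1, c = 1.95.
= 410.13576 + 41.454 + 75.66975 + 178.92 + (-182.754) + 16.38
= 539.80551.

Var(B) = 539.80551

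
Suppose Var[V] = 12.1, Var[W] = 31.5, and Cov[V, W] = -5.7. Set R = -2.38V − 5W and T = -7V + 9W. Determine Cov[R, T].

Cov[R, T] = -1293.32

By bilinearity, Cov[R, T] = ac·Var[V] + bd·Var[W] + (ad+bc)·Cov[V, W], with a=-2.38, b=-5, c=-7, d=9.
ac·Var[V] = (-2.38)·(-7)·12.1 = 201.586
bd·Var[W] = (-5)·9·31.5 = -1417.5
(ad+bc)·Cov[V, W] = (13.58)·(-5.7) = -77.406
Cov[R, T] = 201.586 + (-1417.5) + (-77.406) = -1293.32.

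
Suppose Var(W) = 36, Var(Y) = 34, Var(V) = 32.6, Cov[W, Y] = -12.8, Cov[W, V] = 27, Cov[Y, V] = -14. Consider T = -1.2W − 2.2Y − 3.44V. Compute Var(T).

Var(T) = a²·Var(W) + b²·Var(Y) + c²·Var(V) + 2ab·Cov[W, Y] + 2ac·Cov[W, V] + 2bc·Cov[Y, V], with a = -1.2, b = -2.2, c = -3.44.
= 51.84 + 164.56 + 385.77536 + (-67.584) + 222.912 + (-211.904)
= 545.59936.

Var(T) = 545.59936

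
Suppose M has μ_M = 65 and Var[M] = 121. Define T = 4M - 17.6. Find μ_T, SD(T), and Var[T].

T = 4M - 17.6 is linear with a = 4, b = -17.6.
μ_T = a·μ_M + b = 4·65 + (-17.6) = 242.4.
SD(M) = √121 = 11.
SD(T) = |a|·SD(M) = |4|·11 = 44.
Var[T] = a²·Var[M] = 4²·121 = 1936 (the additive constant -17.6 does not affect variance).

μ_T = 242.4, SD(T) = 44, Var[T] = 1936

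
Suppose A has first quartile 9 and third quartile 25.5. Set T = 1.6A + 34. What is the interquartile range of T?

IQR of A = Q3 − Q1 = 25.5 − 9 = 16.5.
Under T = aA + b, IQR(T) = |a|·IQR(A) = |1.6|·16.5 = 26.4 (shifts cancel; spread scales by |a|).

IQR(T) = 26.4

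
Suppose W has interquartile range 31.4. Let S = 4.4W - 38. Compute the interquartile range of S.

IQR(S) = 138.16

Under S = aW + b, IQR(S) = |a|·IQR(W) = |4.4|·31.4 = 138.16 (shifts cancel; spread scales by |a|).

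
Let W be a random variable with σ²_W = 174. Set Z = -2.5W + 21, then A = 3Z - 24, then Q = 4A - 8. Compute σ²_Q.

σ²_Z = (-2.5)²·174 = 1087.5.
σ²_A = 3²·1087.5 = 9787.5.
σ²_Q = 4²·9787.5 = 156600.

σ²_Q = 156600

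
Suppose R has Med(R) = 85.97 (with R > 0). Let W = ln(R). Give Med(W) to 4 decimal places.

Med(W) = 4.454

ln(R) is monotone on this domain, so Med(W) = ln(85.97) ≈ 4.454.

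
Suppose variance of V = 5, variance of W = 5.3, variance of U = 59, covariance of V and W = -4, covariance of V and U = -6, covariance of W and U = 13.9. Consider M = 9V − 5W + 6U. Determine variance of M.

variance of M = 1539.5

variance of M = a²·variance of V + b²·variance of W + c²·variance of U + 2ab·covariance of V and W + 2ac·covariance of V and U + 2bc·covariance of W and U, with a = 9, b = -5, c = 6.
= 405 + 132.5 + 2124 + 360 + (-648) + (-834)
= 1539.5.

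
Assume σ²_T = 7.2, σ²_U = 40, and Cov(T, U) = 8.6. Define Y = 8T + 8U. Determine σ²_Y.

σ²_Y = 4121.6

σ²_Y = a²·σ²_T + b²·σ²_U + 2ab·Cov(T, U) with a = 8, b = 8.
= 8²·7.2 + 8²·40 + 2·8·8·8.6
= 460.8 + 2560 + 1100.8 = 4121.6.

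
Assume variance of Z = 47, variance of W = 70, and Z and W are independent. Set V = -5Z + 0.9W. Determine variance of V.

variance of V = a²·variance of Z + b²·variance of W + 2ab·covariance of Z and W with a = -5, b = 0.9.
Independence gives covariance of Z and W = 0.
= (-5)²·47 + 0.9²·70 + 2·(-5)·0.9·0
= 1175 + 56.7 + 0 = 1231.7.

variance of V = 1231.7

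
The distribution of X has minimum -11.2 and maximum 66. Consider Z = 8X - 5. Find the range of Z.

Range(Z) = 617.6

Range of X = 66 − (-11.2) = 77.2.
Range(Z) = |a|·Range(X) = |8|·77.2 = 617.6.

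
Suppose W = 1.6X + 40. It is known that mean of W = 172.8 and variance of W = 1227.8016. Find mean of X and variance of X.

From W = 1.6X + 40: mean of W = a·mean of X + b, so mean of X = (mean of W − b)/a = (172.8 − 40)/1.6 = 83.
variance of W = a²·variance of X, so variance of X = 1227.8016/1.6² = 479.61.

mean of X = 83, variance of X = 479.61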